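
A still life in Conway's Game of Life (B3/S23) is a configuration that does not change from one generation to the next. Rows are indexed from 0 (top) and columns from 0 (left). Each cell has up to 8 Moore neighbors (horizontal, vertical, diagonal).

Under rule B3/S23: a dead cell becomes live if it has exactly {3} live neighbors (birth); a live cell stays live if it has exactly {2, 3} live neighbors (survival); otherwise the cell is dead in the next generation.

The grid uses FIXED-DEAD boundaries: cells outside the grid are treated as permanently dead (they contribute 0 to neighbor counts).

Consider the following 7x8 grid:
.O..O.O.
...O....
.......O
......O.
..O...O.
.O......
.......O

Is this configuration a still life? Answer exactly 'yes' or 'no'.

Compute generation 1 and compare to generation 0 (given above):
Generation 1:
........
........
........
......OO
........
........
........
Cell (0,1) differs: gen0=1 vs gen1=0 -> NOT a still life.

Answer: no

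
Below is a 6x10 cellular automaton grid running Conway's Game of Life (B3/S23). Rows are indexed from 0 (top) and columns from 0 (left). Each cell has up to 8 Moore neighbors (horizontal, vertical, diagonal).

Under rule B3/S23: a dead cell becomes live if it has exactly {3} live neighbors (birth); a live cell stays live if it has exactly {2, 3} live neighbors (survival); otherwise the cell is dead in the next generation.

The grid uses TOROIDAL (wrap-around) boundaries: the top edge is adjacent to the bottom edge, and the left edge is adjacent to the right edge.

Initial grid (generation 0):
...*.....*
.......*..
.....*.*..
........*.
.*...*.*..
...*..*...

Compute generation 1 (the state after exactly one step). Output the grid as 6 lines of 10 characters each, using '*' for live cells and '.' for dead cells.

Simulating step by step:
Generation 0 (given above): 11 live cells
Generation 1: 12 live cells
(generation 1 grid is the final answer)

Answer: ..........
......*.*.
......***.
.......**.
......**..
..*.*.*...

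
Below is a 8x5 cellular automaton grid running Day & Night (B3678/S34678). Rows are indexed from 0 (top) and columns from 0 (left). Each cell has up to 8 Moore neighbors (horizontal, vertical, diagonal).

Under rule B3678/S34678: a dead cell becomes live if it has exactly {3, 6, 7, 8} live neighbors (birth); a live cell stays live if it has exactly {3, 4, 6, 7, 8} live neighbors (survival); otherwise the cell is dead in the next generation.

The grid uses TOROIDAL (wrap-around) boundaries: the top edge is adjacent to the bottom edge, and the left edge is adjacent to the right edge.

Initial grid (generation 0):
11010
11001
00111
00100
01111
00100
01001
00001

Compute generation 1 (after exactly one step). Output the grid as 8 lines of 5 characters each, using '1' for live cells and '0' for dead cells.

Answer: 01100
01000
00111
10010
01110
00101
10010
01111

Derivation:
Simulating step by step:
Generation 0 (given above): 18 live cells
Generation 1: 19 live cells
(generation 1 grid is the final answer)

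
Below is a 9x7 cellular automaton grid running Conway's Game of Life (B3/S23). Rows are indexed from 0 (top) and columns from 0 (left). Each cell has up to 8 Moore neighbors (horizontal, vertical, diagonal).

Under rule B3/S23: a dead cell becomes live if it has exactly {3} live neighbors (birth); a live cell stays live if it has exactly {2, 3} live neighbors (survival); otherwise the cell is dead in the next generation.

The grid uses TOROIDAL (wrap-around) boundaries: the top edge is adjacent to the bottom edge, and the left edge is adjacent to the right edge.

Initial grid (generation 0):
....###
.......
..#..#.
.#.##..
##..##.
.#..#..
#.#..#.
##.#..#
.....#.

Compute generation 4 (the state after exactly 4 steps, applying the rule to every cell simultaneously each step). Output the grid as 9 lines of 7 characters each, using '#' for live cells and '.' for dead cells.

Answer: #.##.##
#.##..#
.#..#.#
###...#
#..##..
....#.#
.......
.######
.#.##..

Derivation:
Simulating step by step:
Generation 0 (given above): 22 live cells
Generation 1: 27 live cells
....###
....#.#
..###..
##.#..#
##...#.
..###..
..####.
###.##.
.......
Generation 2: 20 live cells
....#.#
......#
.##.#.#
...#.##
.....#.
......#
......#
.##..##
##.#...
Generation 3: 24 live cells
.....##
...#..#
..###.#
#.##..#
....##.
.....##
......#
.##..##
.#.##..
Generation 4: 30 live cells
(generation 4 grid is the final answer)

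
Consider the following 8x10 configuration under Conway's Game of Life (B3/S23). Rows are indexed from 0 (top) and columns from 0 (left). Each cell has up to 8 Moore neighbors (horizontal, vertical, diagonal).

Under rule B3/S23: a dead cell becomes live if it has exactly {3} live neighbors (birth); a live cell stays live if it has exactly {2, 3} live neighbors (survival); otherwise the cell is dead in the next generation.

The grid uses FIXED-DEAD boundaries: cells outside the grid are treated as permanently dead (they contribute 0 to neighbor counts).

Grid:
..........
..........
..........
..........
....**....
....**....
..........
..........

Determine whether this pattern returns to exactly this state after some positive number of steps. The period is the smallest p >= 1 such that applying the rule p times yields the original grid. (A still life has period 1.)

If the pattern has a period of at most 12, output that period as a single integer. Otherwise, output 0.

Answer: 1

Derivation:
Simulating and comparing each generation to the original:
Gen 0 (original, given above): 4 live cells
Gen 1: 4 live cells, MATCHES original -> period = 1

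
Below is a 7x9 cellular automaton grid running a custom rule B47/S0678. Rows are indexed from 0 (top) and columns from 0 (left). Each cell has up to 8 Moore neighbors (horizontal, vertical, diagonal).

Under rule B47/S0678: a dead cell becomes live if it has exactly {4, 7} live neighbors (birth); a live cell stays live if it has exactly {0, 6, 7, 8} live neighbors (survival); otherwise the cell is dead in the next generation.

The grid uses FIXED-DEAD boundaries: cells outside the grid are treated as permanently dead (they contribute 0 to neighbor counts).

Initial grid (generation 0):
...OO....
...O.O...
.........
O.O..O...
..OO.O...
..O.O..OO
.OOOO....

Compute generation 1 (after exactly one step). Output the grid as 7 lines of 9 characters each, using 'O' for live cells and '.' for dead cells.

Simulating step by step:
Generation 0 (given above): 18 live cells
Generation 1: 6 live cells
(generation 1 grid is the final answer)

Answer: .........
....O....
.........
O........
.O..O....
.O.O.....
.........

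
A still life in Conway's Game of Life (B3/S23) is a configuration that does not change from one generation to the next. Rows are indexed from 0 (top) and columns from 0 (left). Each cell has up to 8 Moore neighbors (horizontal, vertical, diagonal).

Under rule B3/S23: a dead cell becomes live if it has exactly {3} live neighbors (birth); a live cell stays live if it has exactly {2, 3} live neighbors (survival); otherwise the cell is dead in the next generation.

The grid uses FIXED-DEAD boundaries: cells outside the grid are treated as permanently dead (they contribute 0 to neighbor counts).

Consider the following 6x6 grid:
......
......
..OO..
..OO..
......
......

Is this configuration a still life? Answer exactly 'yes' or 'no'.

Compute generation 1 and compare to generation 0 (given above):
Generation 1:
......
......
..OO..
..OO..
......
......
The grids are IDENTICAL -> still life.

Answer: yes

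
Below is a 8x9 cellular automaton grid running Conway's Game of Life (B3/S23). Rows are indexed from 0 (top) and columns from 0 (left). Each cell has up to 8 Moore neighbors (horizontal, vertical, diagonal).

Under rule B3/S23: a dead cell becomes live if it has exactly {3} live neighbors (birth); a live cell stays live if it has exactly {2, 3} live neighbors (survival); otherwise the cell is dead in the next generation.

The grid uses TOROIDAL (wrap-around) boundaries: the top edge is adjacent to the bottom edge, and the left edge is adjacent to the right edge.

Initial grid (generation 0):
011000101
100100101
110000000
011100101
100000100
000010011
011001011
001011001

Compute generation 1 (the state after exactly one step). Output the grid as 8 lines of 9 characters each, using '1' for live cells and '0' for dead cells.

Answer: 011010101
000000001
000100000
001000011
111101100
010001000
011001000
000011001

Derivation:
Simulating step by step:
Generation 0 (given above): 29 live cells
Generation 1: 24 live cells
(generation 1 grid is the final answer)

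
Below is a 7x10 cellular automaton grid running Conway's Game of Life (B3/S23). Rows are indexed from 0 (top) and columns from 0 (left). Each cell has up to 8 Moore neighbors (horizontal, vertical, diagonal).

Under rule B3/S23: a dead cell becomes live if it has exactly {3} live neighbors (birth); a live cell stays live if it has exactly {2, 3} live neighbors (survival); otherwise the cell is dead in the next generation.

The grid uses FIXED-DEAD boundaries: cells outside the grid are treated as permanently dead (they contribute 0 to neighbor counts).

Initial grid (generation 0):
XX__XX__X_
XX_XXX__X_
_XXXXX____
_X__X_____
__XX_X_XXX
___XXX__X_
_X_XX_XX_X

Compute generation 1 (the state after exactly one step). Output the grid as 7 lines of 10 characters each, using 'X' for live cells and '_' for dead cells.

Answer: XXXX_X____
______X___
__________
_X____X_X_
__X__XXXXX
__________
__XX__XXX_

Derivation:
Simulating step by step:
Generation 0 (given above): 34 live cells
Generation 1: 20 live cells
(generation 1 grid is the final answer)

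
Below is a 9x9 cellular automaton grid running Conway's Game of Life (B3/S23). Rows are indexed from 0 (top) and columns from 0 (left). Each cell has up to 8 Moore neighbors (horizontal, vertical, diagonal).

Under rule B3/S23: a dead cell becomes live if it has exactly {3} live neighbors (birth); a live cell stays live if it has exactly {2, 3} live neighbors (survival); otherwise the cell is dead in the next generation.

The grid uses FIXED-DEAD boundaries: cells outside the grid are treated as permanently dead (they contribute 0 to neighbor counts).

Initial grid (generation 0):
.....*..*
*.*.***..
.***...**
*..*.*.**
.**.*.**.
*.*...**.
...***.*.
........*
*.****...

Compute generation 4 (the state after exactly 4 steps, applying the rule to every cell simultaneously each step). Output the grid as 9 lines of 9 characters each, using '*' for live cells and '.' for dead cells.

Simulating step by step:
Generation 0 (given above): 36 live cells
Generation 1: 26 live cells
....***..
..*.***.*
*.......*
*....*...
*.*.*....
..*.....*
...***.**
..*...*..
...**....
Generation 2: 29 live cells
...**.**.
...**.*..
.*..*.**.
*........
...*.....
.**..*.**
..*******
..*...**.
...*.....
Generation 3: 17 live cells
...**.**.
..*......
...**.**.
.........
.**......
.*...*..*
....*....
..*.....*
.........
Generation 4: 9 live cells
(generation 4 grid is the final answer)

Answer: ...*.....
..*......
...*.....
..**.....
.**......
.**......
.........
.........
.........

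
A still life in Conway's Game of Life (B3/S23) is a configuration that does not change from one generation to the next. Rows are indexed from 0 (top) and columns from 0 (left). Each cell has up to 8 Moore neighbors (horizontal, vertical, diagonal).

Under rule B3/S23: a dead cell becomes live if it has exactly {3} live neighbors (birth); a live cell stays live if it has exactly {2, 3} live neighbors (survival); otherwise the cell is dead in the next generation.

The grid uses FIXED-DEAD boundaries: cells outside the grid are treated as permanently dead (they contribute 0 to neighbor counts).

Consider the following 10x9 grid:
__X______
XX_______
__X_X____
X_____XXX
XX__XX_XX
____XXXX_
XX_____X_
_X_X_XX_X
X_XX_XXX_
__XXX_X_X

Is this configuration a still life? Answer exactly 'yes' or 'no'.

Answer: no

Derivation:
Compute generation 1 and compare to generation 0 (given above):
Generation 1:
_X_______
_XXX_____
X______X_
X__XX_X_X
XX__X____
____X____
XXX_____X
___X_X__X
________X
_XX_X_X__
Cell (0,1) differs: gen0=0 vs gen1=1 -> NOT a still life.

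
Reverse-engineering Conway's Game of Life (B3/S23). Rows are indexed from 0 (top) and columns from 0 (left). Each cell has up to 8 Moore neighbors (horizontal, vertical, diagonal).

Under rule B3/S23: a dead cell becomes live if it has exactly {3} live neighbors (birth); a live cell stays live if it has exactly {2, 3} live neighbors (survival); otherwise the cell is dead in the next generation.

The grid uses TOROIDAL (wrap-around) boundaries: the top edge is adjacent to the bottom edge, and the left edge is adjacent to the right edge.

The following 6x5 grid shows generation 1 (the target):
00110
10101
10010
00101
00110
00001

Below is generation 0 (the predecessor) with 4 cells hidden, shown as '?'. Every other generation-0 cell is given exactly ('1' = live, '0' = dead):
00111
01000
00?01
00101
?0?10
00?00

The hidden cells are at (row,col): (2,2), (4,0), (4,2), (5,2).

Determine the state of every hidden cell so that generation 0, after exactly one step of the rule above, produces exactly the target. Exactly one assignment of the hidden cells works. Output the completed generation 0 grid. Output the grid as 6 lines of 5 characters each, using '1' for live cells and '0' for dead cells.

Answer: 00111
01000
00001
00101
00110
00000

Derivation:
Hidden generation-0 cells (in order): (2,2), (4,0), (4,2), (5,2).
A hidden cell only influences target cells in its own 3x3 neighborhood. Try each of the 2^4 = 16 assignments, step the completed generation 0 forward once under B3/S23, and compare with the target:
  (2,2)=0 (4,0)=0 (4,2)=0 (5,2)=0 -> step gives (3,2)='0' but target has '1' -> reject
  (2,2)=0 (4,0)=0 (4,2)=0 (5,2)=1 -> step gives (0,1)='1' but target has '0' -> reject
  (2,2)=0 (4,0)=0 (4,2)=1 (5,2)=0 -> step reproduces the target at every cell -> ACCEPT
  (2,2)=0 (4,0)=0 (4,2)=1 (5,2)=1 -> step gives (0,1)='1' but target has '0' -> reject
  (2,2)=0 (4,0)=1 (4,2)=0 (5,2)=0 -> step gives (3,0)='1' but target has '0' -> reject
  (2,2)=0 (4,0)=1 (4,2)=0 (5,2)=1 -> step gives (0,1)='1' but target has '0' -> reject
  (2,2)=0 (4,0)=1 (4,2)=1 (5,2)=0 -> step gives (3,0)='1' but target has '0' -> reject
  (2,2)=0 (4,0)=1 (4,2)=1 (5,2)=1 -> step gives (0,1)='1' but target has '0' -> reject
  (2,2)=1 (4,0)=0 (4,2)=0 (5,2)=0 -> step gives (1,1)='1' but target has '0' -> reject
  (2,2)=1 (4,0)=0 (4,2)=0 (5,2)=1 -> step gives (0,1)='1' but target has '0' -> reject
  (2,2)=1 (4,0)=0 (4,2)=1 (5,2)=0 -> step gives (1,1)='1' but target has '0' -> reject
  (2,2)=1 (4,0)=0 (4,2)=1 (5,2)=1 -> step gives (0,1)='1' but target has '0' -> reject
  (2,2)=1 (4,0)=1 (4,2)=0 (5,2)=0 -> step gives (1,1)='1' but target has '0' -> reject
  (2,2)=1 (4,0)=1 (4,2)=0 (5,2)=1 -> step gives (0,1)='1' but target has '0' -> reject
  (2,2)=1 (4,0)=1 (4,2)=1 (5,2)=0 -> step gives (1,1)='1' but target has '0' -> reject
  (2,2)=1 (4,0)=1 (4,2)=1 (5,2)=1 -> step gives (0,1)='1' but target has '0' -> reject
Unique solution: (2,2)=dead, (4,0)=dead, (4,2)=live, (5,2)=dead.
Check: live-neighbor counts of every cell in the completed generation 0:
22221
31343
32231
22252
12232
12453
Applying B3/S23 to generation 0 with these counts gives:
00110
10101
10010
00101
00110
00001
which matches the target exactly.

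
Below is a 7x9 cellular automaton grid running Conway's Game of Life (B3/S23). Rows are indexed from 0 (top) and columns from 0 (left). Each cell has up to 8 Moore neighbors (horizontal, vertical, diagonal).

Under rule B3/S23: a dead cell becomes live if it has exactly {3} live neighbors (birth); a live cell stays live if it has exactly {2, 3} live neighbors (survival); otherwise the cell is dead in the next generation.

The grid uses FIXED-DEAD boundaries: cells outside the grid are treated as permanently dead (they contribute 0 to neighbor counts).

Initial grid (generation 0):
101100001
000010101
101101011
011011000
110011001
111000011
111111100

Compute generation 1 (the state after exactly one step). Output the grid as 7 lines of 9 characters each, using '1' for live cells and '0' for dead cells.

Answer: 000100010
000011101
001000011
000000011
000011111
000000011
100111110

Derivation:
Simulating step by step:
Generation 0 (given above): 34 live cells
Generation 1: 24 live cells
(generation 1 grid is the final answer)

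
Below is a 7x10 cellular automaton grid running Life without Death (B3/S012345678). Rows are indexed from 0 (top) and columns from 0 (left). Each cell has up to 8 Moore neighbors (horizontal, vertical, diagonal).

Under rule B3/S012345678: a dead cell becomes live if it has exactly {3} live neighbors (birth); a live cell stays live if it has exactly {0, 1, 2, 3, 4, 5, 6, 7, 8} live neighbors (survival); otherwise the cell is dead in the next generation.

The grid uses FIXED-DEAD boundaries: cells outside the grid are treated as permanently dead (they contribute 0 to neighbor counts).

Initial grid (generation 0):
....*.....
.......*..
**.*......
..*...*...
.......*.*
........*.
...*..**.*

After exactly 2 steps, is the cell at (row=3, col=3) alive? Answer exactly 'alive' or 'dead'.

Simulating step by step:
Generation 0 (given above): 14 live cells
Generation 1: 20 live cells
....*.....
.......*..
****......
.**...*...
.......***
......*.**
...*..****
Generation 2: 28 live cells
....*.....
.***...*..
****......
****..***.
......****
......*.**
...*..****

Cell (3,3) at generation 2: 1 -> alive

Answer: alive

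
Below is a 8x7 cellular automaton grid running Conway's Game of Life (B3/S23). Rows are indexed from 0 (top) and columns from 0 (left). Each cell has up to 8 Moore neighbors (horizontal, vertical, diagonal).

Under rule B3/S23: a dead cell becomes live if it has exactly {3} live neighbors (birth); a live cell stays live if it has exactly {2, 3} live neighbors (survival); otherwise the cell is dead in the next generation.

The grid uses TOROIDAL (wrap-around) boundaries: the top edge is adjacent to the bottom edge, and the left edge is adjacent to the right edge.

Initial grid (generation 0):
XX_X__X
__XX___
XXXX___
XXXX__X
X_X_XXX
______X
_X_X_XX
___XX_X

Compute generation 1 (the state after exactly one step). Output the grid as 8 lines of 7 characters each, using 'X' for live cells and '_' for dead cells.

Answer: XX___XX
____X_X
____X_X
_______
__X_X__
_XXX___
__XX__X
_X_X___

Derivation:
Simulating step by step:
Generation 0 (given above): 28 live cells
Generation 1: 18 live cells
(generation 1 grid is the final answer)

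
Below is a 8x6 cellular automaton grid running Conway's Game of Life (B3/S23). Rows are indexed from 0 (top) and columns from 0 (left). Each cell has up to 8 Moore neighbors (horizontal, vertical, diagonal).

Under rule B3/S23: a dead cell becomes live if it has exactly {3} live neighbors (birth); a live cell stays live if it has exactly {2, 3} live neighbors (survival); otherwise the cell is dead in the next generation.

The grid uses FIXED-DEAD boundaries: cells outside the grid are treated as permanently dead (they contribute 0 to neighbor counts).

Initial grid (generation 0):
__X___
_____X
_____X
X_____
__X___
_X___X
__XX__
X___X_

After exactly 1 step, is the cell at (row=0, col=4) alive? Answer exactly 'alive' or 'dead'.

Simulating step by step:
Generation 0 (given above): 11 live cells
Generation 1: 8 live cells
______
______
______
______
_X____
_X_X__
_XXXX_
___X__

Cell (0,4) at generation 1: 0 -> dead

Answer: dead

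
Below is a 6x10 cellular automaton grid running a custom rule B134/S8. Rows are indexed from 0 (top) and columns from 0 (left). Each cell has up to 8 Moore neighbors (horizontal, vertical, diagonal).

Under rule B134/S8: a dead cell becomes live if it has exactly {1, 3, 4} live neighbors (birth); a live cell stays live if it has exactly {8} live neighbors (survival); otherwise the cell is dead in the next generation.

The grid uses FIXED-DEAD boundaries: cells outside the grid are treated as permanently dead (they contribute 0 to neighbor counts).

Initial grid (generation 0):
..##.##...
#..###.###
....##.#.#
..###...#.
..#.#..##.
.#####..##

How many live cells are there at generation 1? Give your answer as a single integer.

Simulating step by step:
Generation 0 (given above): 30 live cells
Generation 1: 17 live cells
#......##.
..#.......
#.#...#...
.....###.#
##...#...#
#......#..
Population at generation 1: 17

Answer: 17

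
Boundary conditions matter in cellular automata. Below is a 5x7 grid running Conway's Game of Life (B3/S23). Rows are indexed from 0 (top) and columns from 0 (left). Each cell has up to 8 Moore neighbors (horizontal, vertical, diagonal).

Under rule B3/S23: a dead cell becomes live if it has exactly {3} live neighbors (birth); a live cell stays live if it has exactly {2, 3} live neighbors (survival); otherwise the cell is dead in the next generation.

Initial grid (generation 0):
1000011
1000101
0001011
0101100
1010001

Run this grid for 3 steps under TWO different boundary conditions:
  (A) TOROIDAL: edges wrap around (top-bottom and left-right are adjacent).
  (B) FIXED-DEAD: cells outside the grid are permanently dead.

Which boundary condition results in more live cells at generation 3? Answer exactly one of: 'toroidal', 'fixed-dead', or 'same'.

Under TOROIDAL boundary, generation 3:
0000100
0001100
0010100
0111110
0001110
Population = 13

Under FIXED-DEAD boundary, generation 3:
0000110
0001110
0010000
0100110
0011110
Population = 13

Comparison: toroidal=13, fixed-dead=13 -> same

Answer: same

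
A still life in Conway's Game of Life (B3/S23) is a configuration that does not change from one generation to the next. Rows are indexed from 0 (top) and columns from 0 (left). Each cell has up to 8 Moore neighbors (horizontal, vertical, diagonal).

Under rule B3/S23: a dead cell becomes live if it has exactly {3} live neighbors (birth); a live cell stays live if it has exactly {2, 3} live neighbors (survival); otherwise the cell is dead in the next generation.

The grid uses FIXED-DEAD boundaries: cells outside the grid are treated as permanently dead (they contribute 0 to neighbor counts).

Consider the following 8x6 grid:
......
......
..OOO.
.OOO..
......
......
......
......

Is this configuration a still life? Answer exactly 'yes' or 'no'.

Answer: no

Derivation:
Compute generation 1 and compare to generation 0 (given above):
Generation 1:
......
...O..
.O..O.
.O..O.
..O...
......
......
......
Cell (1,3) differs: gen0=0 vs gen1=1 -> NOT a still life.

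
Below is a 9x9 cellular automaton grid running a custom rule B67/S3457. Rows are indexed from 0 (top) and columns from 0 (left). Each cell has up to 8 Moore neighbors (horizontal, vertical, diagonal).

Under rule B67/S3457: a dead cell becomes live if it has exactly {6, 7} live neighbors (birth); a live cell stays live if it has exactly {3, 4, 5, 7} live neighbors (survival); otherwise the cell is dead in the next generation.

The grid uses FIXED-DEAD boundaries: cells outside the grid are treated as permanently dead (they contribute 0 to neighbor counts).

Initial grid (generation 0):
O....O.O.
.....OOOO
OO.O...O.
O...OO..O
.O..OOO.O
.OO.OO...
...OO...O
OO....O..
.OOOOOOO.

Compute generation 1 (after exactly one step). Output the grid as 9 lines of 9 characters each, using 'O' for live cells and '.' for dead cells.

Answer: .......O.
......OOO
.......O.
O...OO...
.O..O.O..
..O.OO...
...OO....
.O....O..
.OO..OO..

Derivation:
Simulating step by step:
Generation 0 (given above): 37 live cells
Generation 1: 22 live cells
(generation 1 grid is the final answer)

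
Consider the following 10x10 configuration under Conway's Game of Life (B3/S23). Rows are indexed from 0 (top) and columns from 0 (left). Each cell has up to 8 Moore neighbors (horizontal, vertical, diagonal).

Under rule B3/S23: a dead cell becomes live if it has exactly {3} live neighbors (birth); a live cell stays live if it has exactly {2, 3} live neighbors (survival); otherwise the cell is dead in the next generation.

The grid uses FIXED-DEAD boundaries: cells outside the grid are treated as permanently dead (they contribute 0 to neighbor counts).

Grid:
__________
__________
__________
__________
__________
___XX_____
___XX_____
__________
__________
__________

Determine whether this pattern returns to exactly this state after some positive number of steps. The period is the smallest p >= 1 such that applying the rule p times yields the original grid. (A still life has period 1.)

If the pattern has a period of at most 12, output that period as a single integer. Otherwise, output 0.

Simulating and comparing each generation to the original:
Gen 0 (original, given above): 4 live cells
Gen 1: 4 live cells, MATCHES original -> period = 1

Answer: 1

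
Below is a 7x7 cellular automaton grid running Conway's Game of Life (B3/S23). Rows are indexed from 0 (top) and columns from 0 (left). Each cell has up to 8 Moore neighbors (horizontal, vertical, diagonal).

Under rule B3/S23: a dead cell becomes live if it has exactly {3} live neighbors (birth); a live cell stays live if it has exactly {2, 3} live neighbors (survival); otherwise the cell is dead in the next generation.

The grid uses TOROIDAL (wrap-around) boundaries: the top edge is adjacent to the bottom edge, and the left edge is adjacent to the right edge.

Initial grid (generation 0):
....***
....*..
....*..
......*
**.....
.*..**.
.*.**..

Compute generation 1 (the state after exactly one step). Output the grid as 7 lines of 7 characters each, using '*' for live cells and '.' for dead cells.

Simulating step by step:
Generation 0 (given above): 14 live cells
Generation 1: 16 live cells
(generation 1 grid is the final answer)

Answer: .......
...**..
.....*.
*......
**...**
.*.***.
*.**..*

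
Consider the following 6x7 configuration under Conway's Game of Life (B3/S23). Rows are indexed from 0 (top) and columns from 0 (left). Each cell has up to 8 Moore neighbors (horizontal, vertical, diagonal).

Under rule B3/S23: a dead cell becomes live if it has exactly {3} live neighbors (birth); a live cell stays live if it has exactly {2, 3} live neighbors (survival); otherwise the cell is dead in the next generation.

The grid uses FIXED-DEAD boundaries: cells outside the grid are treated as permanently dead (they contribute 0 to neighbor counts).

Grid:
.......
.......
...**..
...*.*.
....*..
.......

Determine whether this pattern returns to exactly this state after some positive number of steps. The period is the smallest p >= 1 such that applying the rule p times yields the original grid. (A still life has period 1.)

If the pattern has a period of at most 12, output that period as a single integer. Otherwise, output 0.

Simulating and comparing each generation to the original:
Gen 0 (original, given above): 5 live cells
Gen 1: 5 live cells, MATCHES original -> period = 1

Answer: 1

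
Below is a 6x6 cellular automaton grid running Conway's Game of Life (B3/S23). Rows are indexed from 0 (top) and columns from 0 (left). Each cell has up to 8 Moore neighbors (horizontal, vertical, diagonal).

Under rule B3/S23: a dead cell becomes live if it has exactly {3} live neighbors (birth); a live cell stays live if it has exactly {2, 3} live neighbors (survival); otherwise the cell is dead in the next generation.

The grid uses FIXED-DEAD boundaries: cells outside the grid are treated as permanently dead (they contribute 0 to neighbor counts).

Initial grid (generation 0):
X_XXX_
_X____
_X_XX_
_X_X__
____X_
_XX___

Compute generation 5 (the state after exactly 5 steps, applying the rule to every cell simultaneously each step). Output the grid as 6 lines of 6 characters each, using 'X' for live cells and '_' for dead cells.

Simulating step by step:
Generation 0 (given above): 13 live cells
Generation 1: 12 live cells
_XXX__
XX____
XX_XX_
___X__
_X_X__
______
Generation 2: 12 live cells
XXX___
____X_
XX_XX_
XX_X__
__X___
______
Generation 3: 11 live cells
_X____
____X_
XX_XX_
X__XX_
_XX___
______
Generation 4: 14 live cells
______
XXXXX_
XXX__X
X___X_
_XXX__
______
Generation 5: 13 live cells
(generation 5 grid is the final answer)

Answer: _XXX__
X__XX_
_____X
X___X_
_XXX__
__X___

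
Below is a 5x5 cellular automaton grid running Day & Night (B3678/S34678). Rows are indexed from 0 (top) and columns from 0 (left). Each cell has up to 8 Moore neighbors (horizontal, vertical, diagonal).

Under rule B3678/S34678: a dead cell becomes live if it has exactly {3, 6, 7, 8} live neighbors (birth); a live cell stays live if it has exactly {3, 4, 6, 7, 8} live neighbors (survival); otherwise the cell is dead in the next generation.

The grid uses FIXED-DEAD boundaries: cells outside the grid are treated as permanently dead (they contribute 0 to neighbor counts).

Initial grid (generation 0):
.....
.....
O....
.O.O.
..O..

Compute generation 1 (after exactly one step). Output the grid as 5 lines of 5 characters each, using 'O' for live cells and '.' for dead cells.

Answer: .....
.....
.....
..O..
.....

Derivation:
Simulating step by step:
Generation 0 (given above): 4 live cells
Generation 1: 1 live cells
(generation 1 grid is the final answer)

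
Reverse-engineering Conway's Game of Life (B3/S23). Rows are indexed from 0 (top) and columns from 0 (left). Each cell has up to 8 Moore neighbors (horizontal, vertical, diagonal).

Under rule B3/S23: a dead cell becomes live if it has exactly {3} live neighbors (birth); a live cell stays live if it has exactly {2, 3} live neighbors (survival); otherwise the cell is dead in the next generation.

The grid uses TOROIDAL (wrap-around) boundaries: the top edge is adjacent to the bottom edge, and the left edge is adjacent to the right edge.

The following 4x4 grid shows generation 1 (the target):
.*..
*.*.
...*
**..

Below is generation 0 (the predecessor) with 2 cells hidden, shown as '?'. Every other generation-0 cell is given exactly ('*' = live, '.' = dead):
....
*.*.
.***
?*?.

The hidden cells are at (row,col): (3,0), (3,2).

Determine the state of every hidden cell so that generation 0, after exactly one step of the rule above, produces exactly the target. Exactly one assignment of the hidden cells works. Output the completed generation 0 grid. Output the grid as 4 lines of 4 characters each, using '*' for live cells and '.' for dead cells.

Answer: ....
*.*.
.***
.*..

Derivation:
Hidden generation-0 cells (in order): (3,0), (3,2).
A hidden cell only influences target cells in its own 3x3 neighborhood. Try each of the 2^2 = 4 assignments, step the completed generation 0 forward once under B3/S23, and compare with the target:
  (3,0)=. (3,2)=. -> step reproduces the target at every cell -> ACCEPT
  (3,0)=. (3,2)=* -> step gives (0,1)='.' but target has '*' -> reject
  (3,0)=* (3,2)=. -> step gives (0,0)='*' but target has '.' -> reject
  (3,0)=* (3,2)=* -> step gives (0,0)='*' but target has '.' -> reject
Unique solution: (3,0)=dead, (3,2)=dead.
Check: live-neighbor counts of every cell in the completed generation 0:
2322
2434
4443
3242
Applying B3/S23 to generation 0 with these counts gives:
.*..
*.*.
...*
**..
which matches the target exactly.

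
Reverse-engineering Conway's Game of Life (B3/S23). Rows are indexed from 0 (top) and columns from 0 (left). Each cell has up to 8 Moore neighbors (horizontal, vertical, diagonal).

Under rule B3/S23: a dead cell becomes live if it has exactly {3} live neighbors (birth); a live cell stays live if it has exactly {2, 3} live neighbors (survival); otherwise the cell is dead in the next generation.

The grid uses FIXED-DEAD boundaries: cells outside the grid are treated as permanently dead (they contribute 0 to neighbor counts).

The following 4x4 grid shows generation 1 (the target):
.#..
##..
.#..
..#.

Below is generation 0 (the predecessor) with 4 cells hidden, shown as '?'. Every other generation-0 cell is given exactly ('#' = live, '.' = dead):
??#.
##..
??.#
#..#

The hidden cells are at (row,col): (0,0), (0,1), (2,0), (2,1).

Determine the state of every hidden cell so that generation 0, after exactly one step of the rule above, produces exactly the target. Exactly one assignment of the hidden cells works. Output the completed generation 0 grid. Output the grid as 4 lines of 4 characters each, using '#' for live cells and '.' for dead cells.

Answer: ..#.
##..
.#.#
#..#

Derivation:
Hidden generation-0 cells (in order): (0,0), (0,1), (2,0), (2,1).
A hidden cell only influences target cells in its own 3x3 neighborhood. Try each of the 2^4 = 16 assignments, step the completed generation 0 forward once under B3/S23, and compare with the target:
  (0,0)=. (0,1)=. (2,0)=. (2,1)=. -> step gives (1,0)='.' but target has '#' -> reject
  (0,0)=. (0,1)=. (2,0)=. (2,1)=# -> step reproduces the target at every cell -> ACCEPT
  (0,0)=. (0,1)=. (2,0)=# (2,1)=. -> step gives (1,2)='#' but target has '.' -> reject
  (0,0)=. (0,1)=. (2,0)=# (2,1)=# -> step gives (1,1)='.' but target has '#' -> reject
  (0,0)=. (0,1)=# (2,0)=. (2,1)=. -> step gives (0,0)='#' but target has '.' -> reject
  (0,0)=. (0,1)=# (2,0)=. (2,1)=# -> step gives (0,0)='#' but target has '.' -> reject
  (0,0)=. (0,1)=# (2,0)=# (2,1)=. -> step gives (0,0)='#' but target has '.' -> reject
  (0,0)=. (0,1)=# (2,0)=# (2,1)=# -> step gives (0,0)='#' but target has '.' -> reject
  (0,0)=# (0,1)=. (2,0)=. (2,1)=. -> step gives (0,0)='#' but target has '.' -> reject
  (0,0)=# (0,1)=. (2,0)=. (2,1)=# -> step gives (0,0)='#' but target has '.' -> reject
  (0,0)=# (0,1)=. (2,0)=# (2,1)=. -> step gives (0,0)='#' but target has '.' -> reject
  (0,0)=# (0,1)=. (2,0)=# (2,1)=# -> step gives (0,0)='#' but target has '.' -> reject
  (0,0)=# (0,1)=# (2,0)=. (2,1)=. -> step gives (0,0)='#' but target has '.' -> reject
  (0,0)=# (0,1)=# (2,0)=. (2,1)=# -> step gives (0,0)='#' but target has '.' -> reject
  (0,0)=# (0,1)=# (2,0)=# (2,1)=. -> step gives (0,0)='#' but target has '.' -> reject
  (0,0)=# (0,1)=# (2,0)=# (2,1)=# -> step gives (0,0)='#' but target has '.' -> reject
Unique solution: (0,0)=dead, (0,1)=dead, (2,0)=dead, (2,1)=live.
Check: live-neighbor counts of every cell in the completed generation 0:
2311
2342
4341
1231
Applying B3/S23 to generation 0 with these counts gives:
.#..
##..
.#..
..#.
which matches the target exactly.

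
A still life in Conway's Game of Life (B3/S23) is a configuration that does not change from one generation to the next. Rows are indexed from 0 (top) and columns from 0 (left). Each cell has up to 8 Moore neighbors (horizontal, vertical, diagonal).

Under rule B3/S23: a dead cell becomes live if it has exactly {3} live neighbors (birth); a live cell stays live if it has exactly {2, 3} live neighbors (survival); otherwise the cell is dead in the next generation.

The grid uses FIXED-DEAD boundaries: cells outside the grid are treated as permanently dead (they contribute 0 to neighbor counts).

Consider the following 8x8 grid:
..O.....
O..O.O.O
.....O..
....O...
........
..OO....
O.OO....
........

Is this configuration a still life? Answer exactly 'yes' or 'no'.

Compute generation 1 and compare to generation 0 (given above):
Generation 1:
........
....O.O.
.....OO.
........
...O....
.OOO....
.OOO....
........
Cell (0,2) differs: gen0=1 vs gen1=0 -> NOT a still life.

Answer: no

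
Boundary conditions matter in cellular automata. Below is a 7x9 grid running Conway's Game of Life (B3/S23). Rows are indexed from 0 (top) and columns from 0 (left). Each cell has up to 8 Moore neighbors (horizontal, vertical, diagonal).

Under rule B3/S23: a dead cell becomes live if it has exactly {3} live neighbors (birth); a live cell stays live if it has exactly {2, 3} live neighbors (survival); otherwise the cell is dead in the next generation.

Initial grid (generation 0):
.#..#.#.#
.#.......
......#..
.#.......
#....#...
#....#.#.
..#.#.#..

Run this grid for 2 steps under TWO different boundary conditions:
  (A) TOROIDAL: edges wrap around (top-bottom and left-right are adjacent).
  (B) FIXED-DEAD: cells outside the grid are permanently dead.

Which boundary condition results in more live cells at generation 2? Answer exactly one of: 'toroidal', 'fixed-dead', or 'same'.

Under TOROIDAL boundary, generation 2:
...#.#.#.
#.#...#..
.........
#........
.#...#.##
...##.#..
......#..
Population = 15

Under FIXED-DEAD boundary, generation 2:
.........
.........
.........
.........
##...#...
##..#....
....###..
Population = 9

Comparison: toroidal=15, fixed-dead=9 -> toroidal

Answer: toroidal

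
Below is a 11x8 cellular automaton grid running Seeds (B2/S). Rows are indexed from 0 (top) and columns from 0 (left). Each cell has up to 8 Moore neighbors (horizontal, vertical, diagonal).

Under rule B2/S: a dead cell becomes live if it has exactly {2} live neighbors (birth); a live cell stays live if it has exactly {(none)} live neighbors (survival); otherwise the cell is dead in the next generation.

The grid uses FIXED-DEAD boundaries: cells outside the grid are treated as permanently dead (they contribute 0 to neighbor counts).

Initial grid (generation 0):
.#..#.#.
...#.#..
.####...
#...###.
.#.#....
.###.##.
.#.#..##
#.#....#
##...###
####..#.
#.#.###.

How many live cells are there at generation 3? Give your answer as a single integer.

Answer: 10

Derivation:
Simulating step by step:
Generation 0 (given above): 42 live cells
Generation 1: 10 live cells
..##....
#.....#.
#.......
........
.......#
........
........
...##...
....#...
........
.......#
Generation 2: 8 live cells
.#......
..##....
.#......
........
........
........
...##...
.....#..
.....#..
........
........
Generation 3: 10 live cells
...#....
#.......
...#....
........
........
...##...
.....#..
...#..#.
....#.#.
........
........
Population at generation 3: 10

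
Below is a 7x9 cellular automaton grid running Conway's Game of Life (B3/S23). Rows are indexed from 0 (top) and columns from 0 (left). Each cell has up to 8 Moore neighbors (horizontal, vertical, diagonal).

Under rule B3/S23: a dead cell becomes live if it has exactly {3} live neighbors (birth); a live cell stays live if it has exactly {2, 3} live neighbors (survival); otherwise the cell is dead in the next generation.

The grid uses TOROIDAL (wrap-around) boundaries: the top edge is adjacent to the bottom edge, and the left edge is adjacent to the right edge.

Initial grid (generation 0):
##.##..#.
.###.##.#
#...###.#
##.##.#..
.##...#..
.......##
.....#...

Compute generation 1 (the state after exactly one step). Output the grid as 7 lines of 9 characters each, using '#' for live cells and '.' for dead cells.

Answer: ##.#...##
.........
........#
...##.#.#
.###.##.#
......##.
#...#.##.

Derivation:
Simulating step by step:
Generation 0 (given above): 27 live cells
Generation 1: 22 live cells
(generation 1 grid is the final answer)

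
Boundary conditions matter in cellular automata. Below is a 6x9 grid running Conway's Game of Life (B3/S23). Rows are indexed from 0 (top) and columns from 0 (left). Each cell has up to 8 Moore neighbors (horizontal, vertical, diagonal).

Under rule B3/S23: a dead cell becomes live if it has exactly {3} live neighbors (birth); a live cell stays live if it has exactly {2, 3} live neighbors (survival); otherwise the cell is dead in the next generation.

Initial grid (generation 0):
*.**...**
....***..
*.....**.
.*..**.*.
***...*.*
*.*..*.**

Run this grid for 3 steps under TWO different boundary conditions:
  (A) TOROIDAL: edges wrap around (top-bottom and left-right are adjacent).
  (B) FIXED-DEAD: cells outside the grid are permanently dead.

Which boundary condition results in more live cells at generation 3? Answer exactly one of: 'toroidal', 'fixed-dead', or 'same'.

Answer: fixed-dead

Derivation:
Under TOROIDAL boundary, generation 3:
*........
.....*...
.....*..*
*........
.**.**...
.*..*....
Population = 11

Under FIXED-DEAD boundary, generation 3:
..**...*.
.*...*..*
.....**..
.*.......
..*.***..
...*.****
Population = 18

Comparison: toroidal=11, fixed-dead=18 -> fixed-dead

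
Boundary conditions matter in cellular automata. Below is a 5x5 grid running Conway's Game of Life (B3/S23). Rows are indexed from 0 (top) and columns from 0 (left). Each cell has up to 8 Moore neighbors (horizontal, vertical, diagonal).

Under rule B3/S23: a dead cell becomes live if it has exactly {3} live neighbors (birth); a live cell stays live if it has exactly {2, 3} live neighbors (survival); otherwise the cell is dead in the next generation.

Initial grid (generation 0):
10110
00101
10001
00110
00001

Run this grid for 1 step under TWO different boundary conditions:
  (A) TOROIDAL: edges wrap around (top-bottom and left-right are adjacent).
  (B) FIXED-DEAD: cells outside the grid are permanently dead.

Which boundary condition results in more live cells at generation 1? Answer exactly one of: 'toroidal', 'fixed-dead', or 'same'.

Answer: toroidal

Derivation:
Under TOROIDAL boundary, generation 1:
11100
00100
11101
10010
01001
Population = 12

Under FIXED-DEAD boundary, generation 1:
01110
00101
01101
00011
00010
Population = 11

Comparison: toroidal=12, fixed-dead=11 -> toroidal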